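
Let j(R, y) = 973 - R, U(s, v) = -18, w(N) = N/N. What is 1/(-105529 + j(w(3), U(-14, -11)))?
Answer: -1/104557 ≈ -9.5642e-6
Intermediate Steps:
w(N) = 1
1/(-105529 + j(w(3), U(-14, -11))) = 1/(-105529 + (973 - 1*1)) = 1/(-105529 + (973 - 1)) = 1/(-105529 + 972) = 1/(-104557) = -1/104557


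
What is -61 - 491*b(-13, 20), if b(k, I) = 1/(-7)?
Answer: 64/7 ≈ 9.1429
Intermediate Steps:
b(k, I) = -1/7
-61 - 491*b(-13, 20) = -61 - 491*(-1/7) = -61 + 491/7 = 64/7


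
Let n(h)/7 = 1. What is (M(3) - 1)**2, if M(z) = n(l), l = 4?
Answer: 36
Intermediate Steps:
n(h) = 7 (n(h) = 7*1 = 7)
M(z) = 7
(M(3) - 1)**2 = (7 - 1)**2 = 6**2 = 36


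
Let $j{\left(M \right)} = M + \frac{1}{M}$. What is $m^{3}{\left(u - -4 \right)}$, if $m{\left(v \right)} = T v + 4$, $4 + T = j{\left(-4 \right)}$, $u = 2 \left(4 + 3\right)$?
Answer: $- \frac{24137569}{8} \approx -3.0172 \cdot 10^{6}$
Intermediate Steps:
$u = 14$ ($u = 2 \cdot 7 = 14$)
$T = - \frac{33}{4}$ ($T = -4 - \left(4 - \frac{1}{-4}\right) = -4 - \frac{17}{4} = - \frac{33}{4} \approx -8.25$)
$m{\left(v \right)} = 4 - \frac{33 v}{4}$ ($m{\left(v \right)} = - \frac{33 v}{4} + 4 = 4 - \frac{33 v}{4}$)
$m^{3}{\left(u - -4 \right)} = \left(4 - \frac{33 \left(14 - -4\right)}{4}\right)^{3} = \left(4 - \frac{33 \left(14 + 4\right)}{4}\right)^{3} = \left(4 - \frac{297}{2}\right)^{3} = \left(- \frac{289}{2}\right)^{3} = - \frac{24137569}{8}$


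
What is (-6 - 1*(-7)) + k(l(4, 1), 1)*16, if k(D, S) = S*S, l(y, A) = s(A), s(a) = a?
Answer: 17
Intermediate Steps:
l(y, A) = A
k(D, S) = S²
(-6 - 1*(-7)) + k(l(4, 1), 1)*16 = (-6 - 1*(-7)) + 1²*16 = (-6 + 7) + 1*16 = 1 + 16 = 17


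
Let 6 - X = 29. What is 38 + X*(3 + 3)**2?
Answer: -790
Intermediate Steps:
X = -23 (X = 6 - 1*29 = 6 - 29 = -23)
38 + X*(3 + 3)**2 = 38 - 23*(3 + 3)**2 = 38 - 23*6**2 = 38 - 23*36 = 38 - 828 = -790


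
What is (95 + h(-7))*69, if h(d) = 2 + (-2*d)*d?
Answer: -69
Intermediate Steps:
h(d) = 2 - 2*d**2
(95 + h(-7))*69 = (95 + (2 - 2*(-7)**2))*69 = (95 + (2 - 2*49))*69 = (95 + (2 - 98))*69 = (95 - 96)*69 = -1*69 = -69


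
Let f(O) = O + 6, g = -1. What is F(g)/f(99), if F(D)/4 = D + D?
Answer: -8/105 ≈ -0.076190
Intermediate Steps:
f(O) = 6 + O
F(D) = 8*D (F(D) = 4*(D + D) = 4*(2*D) = 8*D)
F(g)/f(99) = (8*(-1))/(6 + 99) = -8/105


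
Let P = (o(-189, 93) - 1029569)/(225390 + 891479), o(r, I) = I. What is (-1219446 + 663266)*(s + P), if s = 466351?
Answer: -289687435072105740/1116869 ≈ -2.5937e+11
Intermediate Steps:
P = -1029476/1116869 (P = (93 - 1029569)/(225390 + 891479) = -1029476/1116869 ≈ -0.92175)
(-1219446 + 663266)*(s + P) = (-1219446 + 663266)*(466351 - 1029476/1116869) = -556180*520851945543/1116869 = -289687435072105740/1116869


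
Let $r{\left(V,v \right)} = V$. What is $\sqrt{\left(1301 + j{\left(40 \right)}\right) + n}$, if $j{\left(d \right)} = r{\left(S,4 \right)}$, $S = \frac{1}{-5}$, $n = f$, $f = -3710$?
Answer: $\frac{i \sqrt{60230}}{5} \approx 49.084 i$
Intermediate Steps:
$n = -3710$
$S = - \frac{1}{5} \approx -0.2$
$j{\left(d \right)} = - \frac{1}{5}$
$\sqrt{\left(1301 + j{\left(40 \right)}\right) + n} = \sqrt{\left(1301 - \frac{1}{5}\right) - 3710} = \sqrt{\frac{6504}{5} - 3710} = \sqrt{- \frac{12046}{5}} = \frac{i \sqrt{60230}}{5}$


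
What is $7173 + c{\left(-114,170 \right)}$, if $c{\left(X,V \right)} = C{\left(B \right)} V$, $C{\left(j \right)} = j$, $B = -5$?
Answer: $6323$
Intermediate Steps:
$c{\left(X,V \right)} = - 5 V$
$7173 + c{\left(-114,170 \right)} = 7173 - 850 = 6323$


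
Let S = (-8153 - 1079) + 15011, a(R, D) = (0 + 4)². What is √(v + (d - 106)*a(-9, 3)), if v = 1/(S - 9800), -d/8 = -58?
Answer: 93*√10707923/4021 ≈ 75.684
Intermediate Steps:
d = 464 (d = -8*(-58) = 464)
a(R, D) = 16 (a(R, D) = 4² = 16)
S = 5779 (S = -9232 + 15011 = 5779)
v = -1/4021 (v = 1/(5779 - 9800) = 1/(-4021) = -1/4021 ≈ -0.00024869)
√(v + (d - 106)*a(-9, 3)) = √(-1/4021 + (464 - 106)*16) = √(-1/4021 + 358*16) = √(-1/4021 + 5728) = √(23032287/4021) = 93*√10707923/4021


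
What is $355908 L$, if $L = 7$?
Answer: $2491356$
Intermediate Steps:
$355908 L = 355908 \cdot 7 = 2491356$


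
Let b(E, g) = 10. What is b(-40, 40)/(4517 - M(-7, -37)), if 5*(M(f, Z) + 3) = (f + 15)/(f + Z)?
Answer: 275/124301 ≈ 0.0022124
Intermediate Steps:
M(f, Z) = -3 + (15 + f)/(5*(Z + f)) (M(f, Z) = -3 + ((f + 15)/(f + Z))/5 = -3 + ((15 + f)/(Z + f))/5 = -3 + (15 + f)/(5*(Z + f)))
b(-40, 40)/(4517 - M(-7, -37)) = 10/(4517 - (3 - 3*(-37) - 14/5*(-7))/(-37 - 7)) = 10/(4517 - (3 + 111 + 98/5)/(-44)) = 10/(4517 - (-1)*668/(44*5)) = 10/(4517 - 1*(-167/55)) = 10/(4517 + 167/55) = 10/(248602/55) = 10*(55/248602) = 275/124301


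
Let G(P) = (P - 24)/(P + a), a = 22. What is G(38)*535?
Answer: 749/6 ≈ 124.83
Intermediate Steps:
G(P) = (-24 + P)/(22 + P) (G(P) = (P - 24)/(P + 22) = (-24 + P)/(22 + P))
G(38)*535 = ((-24 + 38)/(22 + 38))*535 = (14/60)*535 = ((1/60)*14)*535 = (7/30)*535 = 749/6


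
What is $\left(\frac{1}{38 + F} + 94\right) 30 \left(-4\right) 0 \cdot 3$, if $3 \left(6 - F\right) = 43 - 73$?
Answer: $0$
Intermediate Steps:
$F = 16$ ($F = 6 - \frac{43 - 73}{3} = 6 - -10 = 6 + 10 = 16$)
$\left(\frac{1}{38 + F} + 94\right) 30 \left(-4\right) 0 \cdot 3 = \left(\frac{1}{38 + 16} + 94\right) 30 \left(-4\right) 0 \cdot 3 = \left(\frac{1}{54} + 94\right) 30 \cdot 0 \cdot 3 = \left(\frac{1}{54} + 94\right) 30 \cdot 0 = \frac{5077}{54} \cdot 0 = 0$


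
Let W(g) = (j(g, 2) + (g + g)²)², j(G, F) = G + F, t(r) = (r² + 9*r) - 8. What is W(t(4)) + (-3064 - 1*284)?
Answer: 60680752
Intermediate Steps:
t(r) = -8 + r² + 9*r
j(G, F) = F + G
W(g) = (2 + g + 4*g²)² (W(g) = ((2 + g) + (g + g)²)² = ((2 + g) + (2*g)²)² = ((2 + g) + 4*g²)² = (2 + g + 4*g²)²)
W(t(4)) + (-3064 - 1*284) = (2 + (-8 + 4² + 9*4) + 4*(-8 + 4² + 9*4)²)² + (-3064 - 1*284) = (2 + (-8 + 16 + 36) + 4*(-8 + 16 + 36)²)² + (-3064 - 284) = (2 + 44 + 4*44²)² - 3348 = (2 + 44 + 4*1936)² - 3348 = (2 + 44 + 7744)² - 3348 = 7790² - 3348 = 60684100 - 3348 = 60680752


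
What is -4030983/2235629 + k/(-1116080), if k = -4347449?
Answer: 474580323071/226830983120 ≈ 2.0922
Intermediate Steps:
-4030983/2235629 + k/(-1116080) = -4030983/2235629 - 4347449/(-1116080) = -4030983*1/2235629 - 4347449*(-1/1116080) = -366453/203239 + 4347449/1116080 = 474580323071/226830983120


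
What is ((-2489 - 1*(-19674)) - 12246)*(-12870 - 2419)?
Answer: -75512371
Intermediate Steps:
((-2489 - 1*(-19674)) - 12246)*(-12870 - 2419) = ((-2489 + 19674) - 12246)*(-15289) = (17185 - 12246)*(-15289) = 4939*(-15289) = -75512371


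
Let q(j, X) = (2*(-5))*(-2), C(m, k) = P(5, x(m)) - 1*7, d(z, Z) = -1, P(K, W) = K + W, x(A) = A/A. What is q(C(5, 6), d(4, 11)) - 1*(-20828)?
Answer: 20848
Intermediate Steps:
x(A) = 1
C(m, k) = -1 (C(m, k) = (5 + 1) - 1*7 = 6 - 7 = -1)
q(j, X) = 20 (q(j, X) = -10*(-2) = 20)
q(C(5, 6), d(4, 11)) - 1*(-20828) = 20 - 1*(-20828) = 20 + 20828 = 20848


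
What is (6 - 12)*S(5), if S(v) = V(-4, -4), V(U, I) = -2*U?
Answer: -48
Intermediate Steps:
S(v) = 8 (S(v) = -2*(-4) = 8)
(6 - 12)*S(5) = (6 - 12)*8 = -6*8 = -48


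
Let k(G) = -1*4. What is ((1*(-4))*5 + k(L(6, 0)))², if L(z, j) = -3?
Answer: 576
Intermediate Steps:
k(G) = -4
((1*(-4))*5 + k(L(6, 0)))² = ((1*(-4))*5 - 4)² = (-4*5 - 4)² = (-20 - 4)² = (-24)² = 576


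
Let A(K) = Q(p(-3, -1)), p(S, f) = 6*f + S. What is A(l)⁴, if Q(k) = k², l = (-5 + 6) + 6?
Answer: 43046721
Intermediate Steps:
l = 7 (l = 1 + 6 = 7)
p(S, f) = S + 6*f
A(K) = 81 (A(K) = (-3 + 6*(-1))² = (-3 - 6)² = (-9)² = 81)
A(l)⁴ = 81⁴ = 43046721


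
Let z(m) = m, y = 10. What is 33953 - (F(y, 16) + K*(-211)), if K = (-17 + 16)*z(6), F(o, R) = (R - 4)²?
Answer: 32543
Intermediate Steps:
F(o, R) = (-4 + R)²
K = -6 (K = (-17 + 16)*6 = -1*6 = -6)
33953 - (F(y, 16) + K*(-211)) = 33953 - ((-4 + 16)² - 6*(-211)) = 33953 - (12² + 1266) = 33953 - (144 + 1266) = 33953 - 1*1410 = 33953 - 1410 = 32543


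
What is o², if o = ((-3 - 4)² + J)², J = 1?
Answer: 6250000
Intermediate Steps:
o = 2500 (o = ((-3 - 4)² + 1)² = ((-7)² + 1)² = (49 + 1)² = 50² = 2500)
o² = 2500² = 6250000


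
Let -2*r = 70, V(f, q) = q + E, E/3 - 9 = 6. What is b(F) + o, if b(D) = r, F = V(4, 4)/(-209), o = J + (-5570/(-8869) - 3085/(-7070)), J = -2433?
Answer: -4419608905/1791538 ≈ -2466.9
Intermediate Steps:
E = 45 (E = 27 + 3*6 = 27 + 18 = 45)
V(f, q) = 45 + q (V(f, q) = q + 45 = 45 + q)
r = -35 (r = -½*70 = -35)
o = -4356905075/1791538 (o = -2433 + (-5570/(-8869) - 3085/(-7070)) = -2433 + (-5570*(-1/8869) - 3085*(-1/7070)) = -2433 + (5570/8869 + 617/1414) = -2433 + 1906879/1791538 = -4356905075/1791538 ≈ -2431.9)
F = -49/209 (F = (45 + 4)/(-209) = 49*(-1/209) = -49/209 ≈ -0.23445)
b(D) = -35
b(F) + o = -35 - 4356905075/1791538 = -4419608905/1791538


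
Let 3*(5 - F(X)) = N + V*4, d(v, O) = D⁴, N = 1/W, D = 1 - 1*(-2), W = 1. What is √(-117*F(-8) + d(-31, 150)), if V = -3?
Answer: I*√933 ≈ 30.545*I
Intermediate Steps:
D = 3 (D = 1 + 2 = 3)
N = 1 (N = 1/1 = 1)
d(v, O) = 81 (d(v, O) = 3⁴ = 81)
F(X) = 26/3 (F(X) = 5 - (1 - 3*4)/3 = 5 - (1 - 12)/3 = 5 - ⅓*(-11) = 5 + 11/3 = 26/3)
√(-117*F(-8) + d(-31, 150)) = √(-117*26/3 + 81) = √(-1014 + 81) = √(-933) = I*√933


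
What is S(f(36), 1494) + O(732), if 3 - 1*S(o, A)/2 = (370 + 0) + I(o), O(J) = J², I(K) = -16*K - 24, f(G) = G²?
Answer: 576610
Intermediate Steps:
I(K) = -24 - 16*K
S(o, A) = -686 + 32*o (S(o, A) = 6 - 2*((370 + 0) + (-24 - 16*o)) = 6 - 2*(370 + (-24 - 16*o)) = 6 - 2*(346 - 16*o) = 6 + (-692 + 32*o) = -686 + 32*o)
S(f(36), 1494) + O(732) = (-686 + 32*36²) + 732² = (-686 + 32*1296) + 535824 = (-686 + 41472) + 535824 = 40786 + 535824 = 576610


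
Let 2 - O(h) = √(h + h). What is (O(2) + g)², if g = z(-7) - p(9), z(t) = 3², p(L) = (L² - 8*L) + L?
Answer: 81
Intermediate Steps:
p(L) = L² - 7*L
z(t) = 9
O(h) = 2 - √2*√h (O(h) = 2 - √(h + h) = 2 - √(2*h) = 2 - √2*√h)
g = -9 (g = 9 - 9*(-7 + 9) = 9 - 9*2 = 9 - 1*18 = 9 - 18 = -9)
(O(2) + g)² = ((2 - √2*√2) - 9)² = ((2 - 2) - 9)² = (0 - 9)² = (-9)² = 81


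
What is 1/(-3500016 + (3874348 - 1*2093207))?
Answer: -1/1718875 ≈ -5.8178e-7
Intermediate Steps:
1/(-3500016 + (3874348 - 1*2093207)) = 1/(-3500016 + (3874348 - 2093207)) = 1/(-3500016 + 1781141) = 1/(-1718875) = -1/1718875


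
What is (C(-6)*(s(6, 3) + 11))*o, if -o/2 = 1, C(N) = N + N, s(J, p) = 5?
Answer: 384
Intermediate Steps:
C(N) = 2*N
o = -2 (o = -2*1 = -2)
(C(-6)*(s(6, 3) + 11))*o = ((2*(-6))*(5 + 11))*(-2) = -12*16*(-2) = -192*(-2) = 384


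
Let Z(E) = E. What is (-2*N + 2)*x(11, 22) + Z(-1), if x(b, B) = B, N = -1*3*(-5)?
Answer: -617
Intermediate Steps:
N = 15 (N = -3*(-5) = 15)
(-2*N + 2)*x(11, 22) + Z(-1) = (-2*15 + 2)*22 - 1 = (-30 + 2)*22 - 1 = -28*22 - 1 = -616 - 1 = -617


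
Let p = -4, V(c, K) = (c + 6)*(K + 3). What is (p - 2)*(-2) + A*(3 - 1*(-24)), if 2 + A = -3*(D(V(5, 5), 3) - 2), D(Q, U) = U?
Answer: -123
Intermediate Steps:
V(c, K) = (3 + K)*(6 + c) (V(c, K) = (6 + c)*(3 + K) = (3 + K)*(6 + c))
A = -5 (A = -2 - 3*(3 - 2) = -2 - 3*1 = -2 - 3 = -5)
(p - 2)*(-2) + A*(3 - 1*(-24)) = (-4 - 2)*(-2) - 5*(3 - 1*(-24)) = -6*(-2) - 5*(3 + 24) = 12 - 5*27 = 12 - 135 = -123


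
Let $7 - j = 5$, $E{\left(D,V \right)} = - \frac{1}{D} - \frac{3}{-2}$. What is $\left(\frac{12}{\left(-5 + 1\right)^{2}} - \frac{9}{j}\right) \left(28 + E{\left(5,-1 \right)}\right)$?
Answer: $- \frac{879}{8} \approx -109.88$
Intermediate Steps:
$E{\left(D,V \right)} = \frac{3}{2} - \frac{1}{D}$ ($E{\left(D,V \right)} = - \frac{1}{D} - - \frac{3}{2} = - \frac{1}{D} + \frac{3}{2} = \frac{3}{2} - \frac{1}{D}$)
$j = 2$ ($j = 7 - 5 = 2$)
$\left(\frac{12}{\left(-5 + 1\right)^{2}} - \frac{9}{j}\right) \left(28 + E{\left(5,-1 \right)}\right) = \left(\frac{12}{\left(-5 + 1\right)^{2}} - \frac{9}{2}\right) \left(28 + \left(\frac{3}{2} - \frac{1}{5}\right)\right) = \left(\frac{12}{\left(-4\right)^{2}} - \frac{9}{2}\right) \left(28 + \left(\frac{3}{2} - \frac{1}{5}\right)\right) = \left(\frac{12}{16} - \frac{9}{2}\right) \left(28 + \left(\frac{3}{2} - \frac{1}{5}\right)\right) = \left(12 \cdot \frac{1}{16} - \frac{9}{2}\right) \left(28 + \frac{13}{10}\right) = \left(\frac{3}{4} - \frac{9}{2}\right) \frac{293}{10} = \left(- \frac{15}{4}\right) \frac{293}{10} = - \frac{879}{8}$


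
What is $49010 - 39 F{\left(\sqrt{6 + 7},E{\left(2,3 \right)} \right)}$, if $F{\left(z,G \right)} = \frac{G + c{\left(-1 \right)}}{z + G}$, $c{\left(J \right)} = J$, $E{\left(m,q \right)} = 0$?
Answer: $49010 + 3 \sqrt{13} \approx 49021.0$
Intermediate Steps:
$F{\left(z,G \right)} = \frac{-1 + G}{G + z}$ ($F{\left(z,G \right)} = \frac{G - 1}{z + G} = \frac{-1 + G}{G + z}$)
$49010 - 39 F{\left(\sqrt{6 + 7},E{\left(2,3 \right)} \right)} = 49010 - 39 \frac{-1 + 0}{0 + \sqrt{6 + 7}} = 49010 - 39 \frac{1}{0 + \sqrt{13}} \left(-1\right) = 49010 - 39 \frac{1}{\sqrt{13}} \left(-1\right) = 49010 - 39 \frac{\sqrt{13}}{13} \left(-1\right) = 49010 - 39 \left(- \frac{\sqrt{13}}{13}\right) = 49010 - - 3 \sqrt{13} = 49010 + 3 \sqrt{13}$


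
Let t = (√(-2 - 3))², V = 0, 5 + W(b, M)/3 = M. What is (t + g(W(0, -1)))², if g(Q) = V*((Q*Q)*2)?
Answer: 25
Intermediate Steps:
W(b, M) = -15 + 3*M
g(Q) = 0 (g(Q) = 0*((Q*Q)*2) = 0*(Q²*2) = 0*(2*Q²) = 0)
t = -5 (t = (√(-5))² = (I*√5)² = -5)
(t + g(W(0, -1)))² = (-5 + 0)² = (-5)² = 25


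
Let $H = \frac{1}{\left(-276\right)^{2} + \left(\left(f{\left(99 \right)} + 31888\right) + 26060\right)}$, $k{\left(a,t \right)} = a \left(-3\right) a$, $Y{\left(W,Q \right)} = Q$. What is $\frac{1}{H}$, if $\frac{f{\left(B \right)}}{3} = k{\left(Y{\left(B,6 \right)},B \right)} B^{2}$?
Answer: $-3041400$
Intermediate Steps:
$k{\left(a,t \right)} = - 3 a^{2}$ ($k{\left(a,t \right)} = - 3 a a = - 3 a^{2}$)
$f{\left(B \right)} = - 324 B^{2}$ ($f{\left(B \right)} = 3 - 3 \cdot 6^{2} B^{2} = 3 \left(-3\right) 36 B^{2} = 3 \left(- 108 B^{2}\right) = - 324 B^{2}$)
$H = - \frac{1}{3041400}$ ($H = \frac{1}{\left(-276\right)^{2} + \left(\left(- 324 \cdot 99^{2} + 31888\right) + 26060\right)} = \frac{1}{76176 + \left(\left(\left(-324\right) 9801 + 31888\right) + 26060\right)} = \frac{1}{76176 + \left(\left(-3175524 + 31888\right) + 26060\right)} = \frac{1}{76176 + \left(-3143636 + 26060\right)} = \frac{1}{76176 - 3117576} = \frac{1}{-3041400} = - \frac{1}{3041400} \approx -3.288 \cdot 10^{-7}$)
$\frac{1}{H} = \frac{1}{- \frac{1}{3041400}} = -3041400$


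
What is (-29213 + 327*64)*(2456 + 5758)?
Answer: -68052990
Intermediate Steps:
(-29213 + 327*64)*(2456 + 5758) = (-29213 + 20928)*8214 = -8285*8214 = -68052990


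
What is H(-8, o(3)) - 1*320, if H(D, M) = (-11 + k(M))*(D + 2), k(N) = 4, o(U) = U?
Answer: -278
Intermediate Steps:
H(D, M) = -14 - 7*D (H(D, M) = (-11 + 4)*(D + 2) = -7*(2 + D) = -14 - 7*D)
H(-8, o(3)) - 1*320 = (-14 - 7*(-8)) - 1*320 = (-14 + 56) - 320 = 42 - 320 = -278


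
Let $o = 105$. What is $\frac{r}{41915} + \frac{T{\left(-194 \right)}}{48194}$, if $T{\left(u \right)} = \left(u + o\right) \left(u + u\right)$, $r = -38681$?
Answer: $- \frac{208391667}{1010025755} \approx -0.20632$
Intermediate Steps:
$T{\left(u \right)} = 2 u \left(105 + u\right)$ ($T{\left(u \right)} = \left(u + 105\right) \left(u + u\right) = \left(105 + u\right) 2 u = 2 u \left(105 + u\right)$)
$\frac{r}{41915} + \frac{T{\left(-194 \right)}}{48194} = - \frac{38681}{41915} + \frac{2 \left(-194\right) \left(105 - 194\right)}{48194} = \left(-38681\right) \frac{1}{41915} + 2 \left(-194\right) \left(-89\right) \frac{1}{48194} = - \frac{38681}{41915} + 34532 \cdot \frac{1}{48194} = - \frac{38681}{41915} + \frac{17266}{24097} = - \frac{208391667}{1010025755}$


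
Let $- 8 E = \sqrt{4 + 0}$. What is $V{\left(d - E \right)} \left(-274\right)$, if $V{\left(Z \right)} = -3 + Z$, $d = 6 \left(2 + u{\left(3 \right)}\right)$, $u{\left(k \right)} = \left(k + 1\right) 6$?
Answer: $- \frac{83981}{2} \approx -41991.0$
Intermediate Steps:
$u{\left(k \right)} = 6 + 6 k$ ($u{\left(k \right)} = \left(1 + k\right) 6 = 6 + 6 k$)
$E = - \frac{1}{4}$ ($E = - \frac{\sqrt{4 + 0}}{8} = - \frac{\sqrt{4}}{8} = \left(- \frac{1}{8}\right) 2 = - \frac{1}{4} \approx -0.25$)
$d = 156$ ($d = 6 \left(2 + \left(6 + 6 \cdot 3\right)\right) = 6 \left(2 + \left(6 + 18\right)\right) = 6 \left(2 + 24\right) = 6 \cdot 26 = 156$)
$V{\left(d - E \right)} \left(-274\right) = \left(-3 + \left(156 - - \frac{1}{4}\right)\right) \left(-274\right) = \left(-3 + \left(156 + \frac{1}{4}\right)\right) \left(-274\right) = \left(-3 + \frac{625}{4}\right) \left(-274\right) = \frac{613}{4} \left(-274\right) = - \frac{83981}{2}$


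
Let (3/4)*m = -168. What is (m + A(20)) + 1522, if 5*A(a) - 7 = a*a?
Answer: 6897/5 ≈ 1379.4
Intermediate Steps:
m = -224 (m = (4/3)*(-168) = -224)
A(a) = 7/5 + a²/5 (A(a) = 7/5 + (a*a)/5 = 7/5 + a²/5)
(m + A(20)) + 1522 = (-224 + (7/5 + (⅕)*20²)) + 1522 = (-224 + (7/5 + (⅕)*400)) + 1522 = (-224 + (7/5 + 80)) + 1522 = (-224 + 407/5) + 1522 = -713/5 + 1522 = 6897/5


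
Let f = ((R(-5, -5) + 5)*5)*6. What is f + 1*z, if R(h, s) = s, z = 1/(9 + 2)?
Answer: 1/11 ≈ 0.090909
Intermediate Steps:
z = 1/11 ≈ 0.090909
f = 0 (f = ((-5 + 5)*5)*6 = (0*5)*6 = 0*6 = 0)
f + 1*z = 0 + 1*(1/11) = 0 + 1/11 = 1/11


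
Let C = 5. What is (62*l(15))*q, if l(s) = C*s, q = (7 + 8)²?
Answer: 1046250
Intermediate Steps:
q = 225 (q = 15² = 225)
l(s) = 5*s
(62*l(15))*q = (62*(5*15))*225 = (62*75)*225 = 4650*225 = 1046250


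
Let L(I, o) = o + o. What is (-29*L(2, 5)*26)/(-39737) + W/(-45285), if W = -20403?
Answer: 384067637/599830015 ≈ 0.64029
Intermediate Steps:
L(I, o) = 2*o
(-29*L(2, 5)*26)/(-39737) + W/(-45285) = (-58*5*26)/(-39737) - 20403/(-45285) = (-29*10*26)*(-1/39737) - 20403*(-1/45285) = -290*26*(-1/39737) + 6801/15095 = -7540*(-1/39737) + 6801/15095 = 7540/39737 + 6801/15095 = 384067637/599830015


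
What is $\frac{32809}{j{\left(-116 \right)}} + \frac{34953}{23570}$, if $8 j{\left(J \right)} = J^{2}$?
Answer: $\frac{208024769}{9911185} \approx 20.989$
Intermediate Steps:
$j{\left(J \right)} = \frac{J^{2}}{8}$
$\frac{32809}{j{\left(-116 \right)}} + \frac{34953}{23570} = \frac{32809}{\frac{1}{8} \left(-116\right)^{2}} + \frac{34953}{23570} = \frac{32809}{\frac{1}{8} \cdot 13456} + 34953 \cdot \frac{1}{23570} = \frac{32809}{1682} + \frac{34953}{23570} = \frac{208024769}{9911185}$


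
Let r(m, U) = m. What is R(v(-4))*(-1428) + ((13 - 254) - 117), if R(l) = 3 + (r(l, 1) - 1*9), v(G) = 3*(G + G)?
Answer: 42482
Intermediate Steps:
v(G) = 6*G (v(G) = 3*(2*G) = 6*G)
R(l) = -6 + l (R(l) = 3 + (l - 1*9) = 3 + (l - 9) = 3 + (-9 + l) = -6 + l)
R(v(-4))*(-1428) + ((13 - 254) - 117) = (-6 + 6*(-4))*(-1428) + ((13 - 254) - 117) = (-6 - 24)*(-1428) + (-241 - 117) = -30*(-1428) - 358 = 42840 - 358 = 42482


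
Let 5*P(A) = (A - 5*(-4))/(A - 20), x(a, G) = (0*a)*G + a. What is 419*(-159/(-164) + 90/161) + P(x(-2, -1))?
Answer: 929835519/1452220 ≈ 640.29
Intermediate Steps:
x(a, G) = a (x(a, G) = 0*G + a = 0 + a = a)
P(A) = (20 + A)/(5*(-20 + A)) (P(A) = ((A - 5*(-4))/(A - 20))/5 = ((A + 20)/(-20 + A))/5 = ((20 + A)/(-20 + A))/5 = (20 + A)/(5*(-20 + A)))
419*(-159/(-164) + 90/161) + P(x(-2, -1)) = 419*(-159/(-164) + 90/161) + (20 - 2)/(5*(-20 - 2)) = 419*(-159*(-1/164) + 90*(1/161)) + (1/5)*18/(-22) = 419*(159/164 + 90/161) + (1/5)*(-1/22)*18 = 419*(40359/26404) - 9/55 = 16910421/26404 - 9/55 = 929835519/1452220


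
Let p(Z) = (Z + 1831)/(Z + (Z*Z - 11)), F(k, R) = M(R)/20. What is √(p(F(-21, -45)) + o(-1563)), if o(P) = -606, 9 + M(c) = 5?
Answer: 2*I*√1665041/93 ≈ 27.75*I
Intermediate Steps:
M(c) = -4 (M(c) = -9 + 5 = -4)
F(k, R) = -⅕ (F(k, R) = -4/20 = -4*1/20 = -⅕)
p(Z) = (1831 + Z)/(-11 + Z + Z²) (p(Z) = (1831 + Z)/(Z + (Z² - 11)) = (1831 + Z)/(Z + (-11 + Z²)) = (1831 + Z)/(-11 + Z + Z²))
√(p(F(-21, -45)) + o(-1563)) = √((1831 - ⅕)/(-11 - ⅕ + (-⅕)²) - 606) = √((9154/5)/(-11 - ⅕ + 1/25) - 606) = √((9154/5)/(-279/25) - 606) = √(-25/279*9154/5 - 606) = √(-45770/279 - 606) = √(-214844/279) = 2*I*√1665041/93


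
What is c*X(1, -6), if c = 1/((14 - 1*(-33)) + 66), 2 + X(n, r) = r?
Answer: -8/113 ≈ -0.070796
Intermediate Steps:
X(n, r) = -2 + r
c = 1/113 (c = 1/((14 + 33) + 66) = 1/(47 + 66) = 1/113 ≈ 0.0088496)
c*X(1, -6) = (-2 - 6)/113 = (1/113)*(-8) = -8/113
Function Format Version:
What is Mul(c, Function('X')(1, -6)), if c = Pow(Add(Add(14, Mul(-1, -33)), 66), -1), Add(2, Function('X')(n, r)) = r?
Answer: Rational(-8, 113) ≈ -0.070796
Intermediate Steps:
Function('X')(n, r) = Add(-2, r)
c = Rational(1, 113) (c = Pow(Add(Add(14, 33), 66), -1) = Pow(Add(47, 66), -1) = Pow(113, -1) = Rational(1, 113) ≈ 0.0088496)
Mul(c, Function('X')(1, -6)) = Mul(Rational(1, 113), Add(-2, -6)) = Mul(Rational(1, 113), -8) = Rational(-8, 113)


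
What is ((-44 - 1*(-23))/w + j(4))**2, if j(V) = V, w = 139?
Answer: 286225/19321 ≈ 14.814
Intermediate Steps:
((-44 - 1*(-23))/w + j(4))**2 = ((-44 - 1*(-23))/139 + 4)**2 = ((-44 + 23)*(1/139) + 4)**2 = (-21*1/139 + 4)**2 = (-21/139 + 4)**2 = (535/139)**2 = 286225/19321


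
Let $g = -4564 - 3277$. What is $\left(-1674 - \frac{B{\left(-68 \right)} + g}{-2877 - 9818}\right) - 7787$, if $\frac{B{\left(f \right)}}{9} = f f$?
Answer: $- \frac{24014724}{2539} \approx -9458.3$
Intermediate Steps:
$g = -7841$ ($g = -4564 - 3277 = -7841$)
$B{\left(f \right)} = 9 f^{2}$ ($B{\left(f \right)} = 9 f f = 9 f^{2}$)
$\left(-1674 - \frac{B{\left(-68 \right)} + g}{-2877 - 9818}\right) - 7787 = \left(-1674 - \frac{9 \left(-68\right)^{2} - 7841}{-2877 - 9818}\right) - 7787 = \left(-1674 - \frac{9 \cdot 4624 - 7841}{-12695}\right) - 7787 = \left(-1674 - \left(41616 - 7841\right) \left(- \frac{1}{12695}\right)\right) - 7787 = \left(-1674 - 33775 \left(- \frac{1}{12695}\right)\right) - 7787 = \left(-1674 - - \frac{6755}{2539}\right) - 7787 = \left(-1674 + \frac{6755}{2539}\right) - 7787 = - \frac{4243531}{2539} - 7787 = - \frac{24014724}{2539}$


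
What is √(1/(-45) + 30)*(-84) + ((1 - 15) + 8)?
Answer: -6 - 28*√6745/5 ≈ -465.92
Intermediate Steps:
√(1/(-45) + 30)*(-84) + ((1 - 15) + 8) = √(-1/45 + 30)*(-84) + (-14 + 8) = √(1349/45)*(-84) - 6 = (√6745/15)*(-84) - 6 = -28*√6745/5 - 6 = -6 - 28*√6745/5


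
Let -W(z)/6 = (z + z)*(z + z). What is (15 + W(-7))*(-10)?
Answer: 11610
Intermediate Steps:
W(z) = -24*z² (W(z) = -6*(z + z)*(z + z) = -6*2*z*2*z = -24*z²)
(15 + W(-7))*(-10) = (15 - 24*(-7)²)*(-10) = (15 - 24*49)*(-10) = (15 - 1176)*(-10) = -1161*(-10) = 11610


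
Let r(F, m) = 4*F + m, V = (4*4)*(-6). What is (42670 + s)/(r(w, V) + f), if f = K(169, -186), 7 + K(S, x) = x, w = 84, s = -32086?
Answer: 10584/47 ≈ 225.19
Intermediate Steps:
V = -96 (V = 16*(-6) = -96)
K(S, x) = -7 + x
r(F, m) = m + 4*F
f = -193 (f = -7 - 186 = -193)
(42670 + s)/(r(w, V) + f) = (42670 - 32086)/((-96 + 4*84) - 193) = 10584/((-96 + 336) - 193) = 10584/(240 - 193) = 10584/47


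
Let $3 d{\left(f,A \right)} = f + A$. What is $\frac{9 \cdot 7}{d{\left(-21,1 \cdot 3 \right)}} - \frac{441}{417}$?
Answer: $- \frac{3213}{278} \approx -11.558$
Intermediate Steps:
$d{\left(f,A \right)} = \frac{A}{3} + \frac{f}{3}$ ($d{\left(f,A \right)} = \frac{f + A}{3} = \frac{A + f}{3} = \frac{A}{3} + \frac{f}{3}$)
$\frac{9 \cdot 7}{d{\left(-21,1 \cdot 3 \right)}} - \frac{441}{417} = \frac{9 \cdot 7}{\frac{1 \cdot 3}{3} + \frac{1}{3} \left(-21\right)} - \frac{441}{417} = \frac{63}{\frac{1}{3} \cdot 3 - 7} - \frac{147}{139} = \frac{63}{1 - 7} - \frac{147}{139} = \frac{63}{-6} - \frac{147}{139} = 63 \left(- \frac{1}{6}\right) - \frac{147}{139} = - \frac{21}{2} - \frac{147}{139} = - \frac{3213}{278}$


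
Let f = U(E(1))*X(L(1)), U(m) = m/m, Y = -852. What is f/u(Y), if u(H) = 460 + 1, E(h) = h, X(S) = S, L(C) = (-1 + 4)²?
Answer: 9/461 ≈ 0.019523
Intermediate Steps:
L(C) = 9 (L(C) = 3² = 9)
U(m) = 1
u(H) = 461
f = 9 (f = 1*9 = 9)
f/u(Y) = 9/461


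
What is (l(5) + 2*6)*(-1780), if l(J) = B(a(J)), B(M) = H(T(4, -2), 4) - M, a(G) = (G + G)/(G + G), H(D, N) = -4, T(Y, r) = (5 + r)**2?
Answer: -12460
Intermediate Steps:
a(G) = 1 (a(G) = (2*G)/((2*G)) = (2*G)*(1/(2*G)) = 1)
B(M) = -4 - M
l(J) = -5 (l(J) = -4 - 1*1 = -4 - 1 = -5)
(l(5) + 2*6)*(-1780) = (-5 + 2*6)*(-1780) = (-5 + 12)*(-1780) = 7*(-1780) = -12460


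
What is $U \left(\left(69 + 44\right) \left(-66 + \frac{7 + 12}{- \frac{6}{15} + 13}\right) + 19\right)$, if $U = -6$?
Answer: $\frac{915844}{21} \approx 43612.0$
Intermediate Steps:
$U \left(\left(69 + 44\right) \left(-66 + \frac{7 + 12}{- \frac{6}{15} + 13}\right) + 19\right) = - 6 \left(\left(69 + 44\right) \left(-66 + \frac{7 + 12}{- \frac{6}{15} + 13}\right) + 19\right) = - 6 \left(113 \left(-66 + \frac{19}{\left(-6\right) \frac{1}{15} + 13}\right) + 19\right) = - 6 \left(113 \left(-66 + \frac{19}{- \frac{2}{5} + 13}\right) + 19\right) = - 6 \left(113 \left(-66 + \frac{19}{\frac{63}{5}}\right) + 19\right) = - 6 \left(113 \left(-66 + 19 \cdot \frac{5}{63}\right) + 19\right) = - 6 \left(113 \left(-66 + \frac{95}{63}\right) + 19\right) = - 6 \left(113 \left(- \frac{4063}{63}\right) + 19\right) = - 6 \left(- \frac{459119}{63} + 19\right) = \left(-6\right) \left(- \frac{457922}{63}\right) = \frac{915844}{21}$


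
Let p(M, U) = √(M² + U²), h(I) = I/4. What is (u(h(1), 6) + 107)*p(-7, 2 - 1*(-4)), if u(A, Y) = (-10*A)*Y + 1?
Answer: 93*√85 ≈ 857.42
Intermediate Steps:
h(I) = I/4 (h(I) = I*(¼) = I/4)
u(A, Y) = 1 - 10*A*Y (u(A, Y) = -10*A*Y + 1 = 1 - 10*A*Y)
(u(h(1), 6) + 107)*p(-7, 2 - 1*(-4)) = ((1 - 10*(¼)*1*6) + 107)*√((-7)² + (2 - 1*(-4))²) = ((1 - 10*¼*6) + 107)*√(49 + (2 + 4)²) = ((1 - 15) + 107)*√(49 + 6²) = (-14 + 107)*√(49 + 36) = 93*√85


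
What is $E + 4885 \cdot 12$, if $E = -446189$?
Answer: $-387569$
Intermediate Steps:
$E + 4885 \cdot 12 = -446189 + 4885 \cdot 12 = -446189 + 58620 = -387569$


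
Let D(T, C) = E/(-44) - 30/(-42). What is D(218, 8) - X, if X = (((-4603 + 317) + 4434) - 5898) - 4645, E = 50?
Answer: 1600765/154 ≈ 10395.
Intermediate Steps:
D(T, C) = -65/154 (D(T, C) = 50/(-44) - 30/(-42) = 50*(-1/44) - 30*(-1/42) = -25/22 + 5/7 = -65/154)
X = -10395 (X = ((-4286 + 4434) - 5898) - 4645 = (148 - 5898) - 4645 = -5750 - 4645 = -10395)
D(218, 8) - X = -65/154 - 1*(-10395) = -65/154 + 10395 = 1600765/154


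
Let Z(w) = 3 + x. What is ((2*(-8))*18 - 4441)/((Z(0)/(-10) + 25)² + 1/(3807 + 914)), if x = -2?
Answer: -2232560900/292706821 ≈ -7.6273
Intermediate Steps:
Z(w) = 1 (Z(w) = 3 - 2 = 1)
((2*(-8))*18 - 4441)/((Z(0)/(-10) + 25)² + 1/(3807 + 914)) = ((2*(-8))*18 - 4441)/((1/(-10) + 25)² + 1/(3807 + 914)) = (-16*18 - 4441)/((1*(-⅒) + 25)² + 1/4721) = (-288 - 4441)/((-⅒ + 25)² + 1/4721) = -4729/((249/10)² + 1/4721) = -4729/(62001/100 + 1/4721) = -4729/292706821/472100 = -4729*472100/292706821 = -2232560900/292706821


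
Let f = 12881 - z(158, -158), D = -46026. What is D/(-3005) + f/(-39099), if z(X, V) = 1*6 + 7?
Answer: 1760902234/117492495 ≈ 14.987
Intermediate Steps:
z(X, V) = 13 (z(X, V) = 6 + 7 = 13)
f = 12868 (f = 12881 - 1*13 = 12881 - 13 = 12868)
D/(-3005) + f/(-39099) = -46026/(-3005) + 12868/(-39099) = -46026*(-1/3005) + 12868*(-1/39099) = 46026/3005 - 12868/39099 = 1760902234/117492495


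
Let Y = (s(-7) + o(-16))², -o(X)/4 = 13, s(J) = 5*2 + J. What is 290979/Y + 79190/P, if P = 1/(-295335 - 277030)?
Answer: -108826727733371/2401 ≈ -4.5326e+10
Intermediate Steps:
s(J) = 10 + J
o(X) = -52 (o(X) = -4*13 = -52)
Y = 2401 (Y = ((10 - 7) - 52)² = (3 - 52)² = (-49)² = 2401)
P = -1/572365 (P = 1/(-572365) = -1/572365 ≈ -1.7471e-6)
290979/Y + 79190/P = 290979/2401 + 79190/(-1/572365) = 290979*(1/2401) + 79190*(-572365) = 290979/2401 - 45325584350 = -108826727733371/2401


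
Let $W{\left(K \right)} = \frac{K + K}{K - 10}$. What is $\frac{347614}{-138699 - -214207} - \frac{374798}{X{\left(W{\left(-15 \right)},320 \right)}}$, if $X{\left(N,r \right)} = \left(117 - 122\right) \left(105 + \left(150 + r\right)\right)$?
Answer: $\frac{14649818817}{108542750} \approx 134.97$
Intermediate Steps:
$W{\left(K \right)} = \frac{2 K}{-10 + K}$
$X{\left(N,r \right)} = -1275 - 5 r$ ($X{\left(N,r \right)} = - 5 \left(255 + r\right) = -1275 - 5 r$)
$\frac{347614}{-138699 - -214207} - \frac{374798}{X{\left(W{\left(-15 \right)},320 \right)}} = \frac{347614}{-138699 - -214207} - \frac{374798}{-1275 - 1600} = \frac{347614}{-138699 + 214207} - \frac{374798}{-1275 - 1600} = \frac{347614}{75508} - \frac{374798}{-2875} = 347614 \cdot \frac{1}{75508} - - \frac{374798}{2875} = \frac{173807}{37754} + \frac{374798}{2875} = \frac{14649818817}{108542750}$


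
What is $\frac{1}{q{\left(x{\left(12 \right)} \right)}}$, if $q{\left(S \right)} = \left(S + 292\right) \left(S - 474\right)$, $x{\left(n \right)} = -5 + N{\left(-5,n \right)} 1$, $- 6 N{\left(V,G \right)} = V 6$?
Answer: $- \frac{1}{138408} \approx -7.225 \cdot 10^{-6}$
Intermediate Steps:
$N{\left(V,G \right)} = - V$ ($N{\left(V,G \right)} = - \frac{V 6}{6} = - \frac{6 V}{6} = - V$)
$x{\left(n \right)} = 0$ ($x{\left(n \right)} = -5 + \left(-1\right) \left(-5\right) 1 = -5 + 5 \cdot 1 = -5 + 5 = 0$)
$q{\left(S \right)} = \left(-474 + S\right) \left(292 + S\right)$ ($q{\left(S \right)} = \left(292 + S\right) \left(-474 + S\right) = \left(-474 + S\right) \left(292 + S\right)$)
$\frac{1}{q{\left(x{\left(12 \right)} \right)}} = \frac{1}{-138408 + 0^{2} - 0} = \frac{1}{-138408 + 0 + 0} = \frac{1}{-138408} = - \frac{1}{138408}$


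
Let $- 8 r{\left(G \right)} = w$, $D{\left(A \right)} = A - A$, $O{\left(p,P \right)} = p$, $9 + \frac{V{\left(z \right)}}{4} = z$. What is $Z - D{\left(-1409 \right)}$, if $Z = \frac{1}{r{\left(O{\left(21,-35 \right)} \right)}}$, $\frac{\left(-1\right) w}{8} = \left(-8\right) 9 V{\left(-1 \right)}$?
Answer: $\frac{1}{2880} \approx 0.00034722$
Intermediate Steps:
$V{\left(z \right)} = -36 + 4 z$
$D{\left(A \right)} = 0$
$w = -23040$ ($w = - 8 \left(-8\right) 9 \left(-36 + 4 \left(-1\right)\right) = - 8 \left(- 72 \left(-36 - 4\right)\right) = - 8 \left(\left(-72\right) \left(-40\right)\right) = \left(-8\right) 2880 = -23040$)
$r{\left(G \right)} = 2880$ ($r{\left(G \right)} = \left(- \frac{1}{8}\right) \left(-23040\right) = 2880$)
$Z = \frac{1}{2880} \approx 0.00034722$
$Z - D{\left(-1409 \right)} = \frac{1}{2880} - 0 = \frac{1}{2880} + 0 = \frac{1}{2880}$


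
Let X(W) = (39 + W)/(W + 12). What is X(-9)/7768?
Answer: 5/3884 ≈ 0.0012873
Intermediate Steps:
X(W) = (39 + W)/(12 + W)
X(-9)/7768 = ((39 - 9)/(12 - 9))/7768 = (30/3)*(1/7768) = ((⅓)*30)*(1/7768) = 10*(1/7768) = 5/3884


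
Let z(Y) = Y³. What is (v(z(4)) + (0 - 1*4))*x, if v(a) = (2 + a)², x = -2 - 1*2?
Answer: -17408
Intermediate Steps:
x = -4 (x = -2 - 2 = -4)
(v(z(4)) + (0 - 1*4))*x = ((2 + 4³)² + (0 - 1*4))*(-4) = ((2 + 64)² + (0 - 4))*(-4) = (66² - 4)*(-4) = (4356 - 4)*(-4) = 4352*(-4) = -17408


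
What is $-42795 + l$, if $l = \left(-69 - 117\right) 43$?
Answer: $-50793$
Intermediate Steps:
$l = -7998$ ($l = \left(-69 - 117\right) 43 = \left(-186\right) 43 = -7998$)
$-42795 + l = -42795 - 7998 = -50793$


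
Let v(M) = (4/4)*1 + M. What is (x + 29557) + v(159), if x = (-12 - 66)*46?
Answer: 26129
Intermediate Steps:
v(M) = 1 + M (v(M) = (4*(¼))*1 + M = 1*1 + M = 1 + M)
x = -3588 (x = -78*46 = -3588)
(x + 29557) + v(159) = (-3588 + 29557) + (1 + 159) = 25969 + 160 = 26129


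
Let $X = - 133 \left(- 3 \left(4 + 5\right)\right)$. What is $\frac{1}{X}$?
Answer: $\frac{1}{3591} \approx 0.00027847$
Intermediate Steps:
$X = 3591$ ($X = - 133 \left(\left(-3\right) 9\right) = \left(-133\right) \left(-27\right) = 3591$)
$\frac{1}{X} = \frac{1}{3591}$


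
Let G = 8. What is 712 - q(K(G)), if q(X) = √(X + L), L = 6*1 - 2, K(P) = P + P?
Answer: 712 - 2*√5 ≈ 707.53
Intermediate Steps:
K(P) = 2*P
L = 4 (L = 6 - 2 = 4)
q(X) = √(4 + X) (q(X) = √(X + 4) = √(4 + X))
712 - q(K(G)) = 712 - √(4 + 2*8) = 712 - √(4 + 16) = 712 - √20 = 712 - 2*√5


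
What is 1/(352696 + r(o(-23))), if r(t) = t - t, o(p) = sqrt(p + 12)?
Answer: 1/352696 ≈ 2.8353e-6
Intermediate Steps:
o(p) = sqrt(12 + p)
r(t) = 0
1/(352696 + r(o(-23))) = 1/(352696 + 0) = 1/352696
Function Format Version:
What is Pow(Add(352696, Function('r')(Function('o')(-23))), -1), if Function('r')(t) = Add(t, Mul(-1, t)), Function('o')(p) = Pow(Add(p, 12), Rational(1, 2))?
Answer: Rational(1, 352696) ≈ 2.8353e-6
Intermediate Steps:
Function('o')(p) = Pow(Add(12, p), Rational(1, 2))
Function('r')(t) = 0
Pow(Add(352696, Function('r')(Function('o')(-23))), -1) = Pow(Add(352696, 0), -1) = Pow(352696, -1) = Rational(1, 352696)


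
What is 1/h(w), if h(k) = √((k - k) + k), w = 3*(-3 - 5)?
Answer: -I*√6/12 ≈ -0.20412*I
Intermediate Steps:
w = -24 (w = 3*(-8) = -24)
h(k) = √k (h(k) = √(0 + k) = √k)
1/h(w) = 1/(√(-24)) = 1/(2*I*√6) = -I*√6/12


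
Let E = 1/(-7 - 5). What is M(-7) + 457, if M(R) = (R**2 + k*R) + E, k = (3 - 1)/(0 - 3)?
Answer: 6127/12 ≈ 510.58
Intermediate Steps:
E = -1/12 (E = 1/(-12) = -1/12 ≈ -0.083333)
k = -2/3 (k = 2/(-3) = 2*(-1/3) = -2/3 ≈ -0.66667)
M(R) = -1/12 + R**2 - 2*R/3 (M(R) = (R**2 - 2*R/3) - 1/12 = -1/12 + R**2 - 2*R/3)
M(-7) + 457 = (-1/12 + (-7)**2 - 2/3*(-7)) + 457 = (-1/12 + 49 + 14/3) + 457 = 643/12 + 457 = 6127/12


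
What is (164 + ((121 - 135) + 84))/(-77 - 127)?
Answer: -39/34 ≈ -1.1471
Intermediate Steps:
(164 + ((121 - 135) + 84))/(-77 - 127) = (164 + (-14 + 84))/(-204) = (164 + 70)*(-1/204) = 234*(-1/204) = -39/34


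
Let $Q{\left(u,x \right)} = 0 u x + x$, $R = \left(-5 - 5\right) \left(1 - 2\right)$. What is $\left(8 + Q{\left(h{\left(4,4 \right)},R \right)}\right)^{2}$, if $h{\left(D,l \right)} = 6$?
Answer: $324$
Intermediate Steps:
$R = 10$ ($R = \left(-10\right) \left(-1\right) = 10$)
$Q{\left(u,x \right)} = x$ ($Q{\left(u,x \right)} = 0 x + x = 0 + x = x$)
$\left(8 + Q{\left(h{\left(4,4 \right)},R \right)}\right)^{2} = \left(8 + 10\right)^{2} = 18^{2} = 324$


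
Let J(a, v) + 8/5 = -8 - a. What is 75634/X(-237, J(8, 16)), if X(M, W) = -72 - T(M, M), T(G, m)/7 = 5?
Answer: -75634/107 ≈ -706.86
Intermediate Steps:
J(a, v) = -48/5 - a (J(a, v) = -8/5 + (-8 - a) = -48/5 - a)
T(G, m) = 35 (T(G, m) = 7*5 = 35)
X(M, W) = -107 (X(M, W) = -72 - 1*35 = -72 - 35 = -107)
75634/X(-237, J(8, 16)) = 75634/(-107) = 75634*(-1/107) = -75634/107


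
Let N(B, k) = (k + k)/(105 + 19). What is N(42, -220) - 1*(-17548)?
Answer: 543878/31 ≈ 17544.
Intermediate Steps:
N(B, k) = k/62 (N(B, k) = (2*k)/124 = (2*k)*(1/124) = k/62)
N(42, -220) - 1*(-17548) = (1/62)*(-220) - 1*(-17548) = -110/31 + 17548 = 543878/31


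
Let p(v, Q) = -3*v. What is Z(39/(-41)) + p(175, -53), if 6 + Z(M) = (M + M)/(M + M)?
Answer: -530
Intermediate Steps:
Z(M) = -5 (Z(M) = -6 + (M + M)/(M + M) = -6 + (2*M)/((2*M)) = -6 + (2*M)*(1/(2*M)) = -6 + 1 = -5)
Z(39/(-41)) + p(175, -53) = -5 - 3*175 = -5 - 525 = -530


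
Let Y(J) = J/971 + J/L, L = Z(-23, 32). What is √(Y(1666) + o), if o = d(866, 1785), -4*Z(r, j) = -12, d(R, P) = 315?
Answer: √7399832727/2913 ≈ 29.530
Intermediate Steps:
Z(r, j) = 3 (Z(r, j) = -¼*(-12) = 3)
o = 315
L = 3
Y(J) = 974*J/2913 (Y(J) = J/971 + J/3 = 974*J/2913)
√(Y(1666) + o) = √((974/2913)*1666 + 315) = √(1622684/2913 + 315) = √(2540279/2913) = √7399832727/2913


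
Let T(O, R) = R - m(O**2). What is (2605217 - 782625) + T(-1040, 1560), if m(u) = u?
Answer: 742552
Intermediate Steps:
T(O, R) = R - O**2
(2605217 - 782625) + T(-1040, 1560) = (2605217 - 782625) + (1560 - 1*(-1040)**2) = 1822592 + (1560 - 1*1081600) = 1822592 + (1560 - 1081600) = 1822592 - 1080040 = 742552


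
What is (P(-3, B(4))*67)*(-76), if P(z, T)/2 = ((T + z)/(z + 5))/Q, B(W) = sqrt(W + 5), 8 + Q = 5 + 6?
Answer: 0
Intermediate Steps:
Q = 3 (Q = -8 + (5 + 6) = -8 + 11 = 3)
B(W) = sqrt(5 + W)
P(z, T) = 2*(T + z)/(3*(5 + z)) (P(z, T) = 2*(((T + z)/(z + 5))/3) = 2*(((T + z)/(5 + z))*(1/3)) = 2*((T + z)/(3*(5 + z))) = 2*(T + z)/(3*(5 + z)))
(P(-3, B(4))*67)*(-76) = ((2*(sqrt(5 + 4) - 3)/(3*(5 - 3)))*67)*(-76) = (((2/3)*(sqrt(9) - 3)/2)*67)*(-76) = (((2/3)*(1/2)*(3 - 3))*67)*(-76) = (((2/3)*(1/2)*0)*67)*(-76) = (0*67)*(-76) = 0*(-76) = 0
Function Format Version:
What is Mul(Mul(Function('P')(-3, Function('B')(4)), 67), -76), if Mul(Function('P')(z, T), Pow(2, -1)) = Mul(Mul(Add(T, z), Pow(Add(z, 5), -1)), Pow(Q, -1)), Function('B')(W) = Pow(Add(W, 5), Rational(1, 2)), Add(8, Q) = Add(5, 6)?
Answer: 0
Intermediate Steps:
Q = 3 (Q = Add(-8, Add(5, 6)) = Add(-8, 11) = 3)
Function('B')(W) = Pow(Add(5, W), Rational(1, 2))
Function('P')(z, T) = Mul(Rational(2, 3), Pow(Add(5, z), -1), Add(T, z)) (Function('P')(z, T) = Mul(2, Mul(Mul(Add(T, z), Pow(Add(z, 5), -1)), Pow(3, -1))) = Mul(2, Mul(Mul(Add(T, z), Pow(Add(5, z), -1)), Rational(1, 3))) = Mul(2, Mul(Mul(Pow(Add(5, z), -1), Add(T, z)), Rational(1, 3))) = Mul(2, Mul(Rational(1, 3), Pow(Add(5, z), -1), Add(T, z))) = Mul(Rational(2, 3), Pow(Add(5, z), -1), Add(T, z)))
Mul(Mul(Function('P')(-3, Function('B')(4)), 67), -76) = Mul(Mul(Mul(Rational(2, 3), Pow(Add(5, -3), -1), Add(Pow(Add(5, 4), Rational(1, 2)), -3)), 67), -76) = Mul(Mul(Mul(Rational(2, 3), Pow(2, -1), Add(Pow(9, Rational(1, 2)), -3)), 67), -76) = Mul(Mul(Mul(Rational(2, 3), Rational(1, 2), Add(3, -3)), 67), -76) = Mul(Mul(Mul(Rational(2, 3), Rational(1, 2), 0), 67), -76) = Mul(Mul(0, 67), -76) = Mul(0, -76) = 0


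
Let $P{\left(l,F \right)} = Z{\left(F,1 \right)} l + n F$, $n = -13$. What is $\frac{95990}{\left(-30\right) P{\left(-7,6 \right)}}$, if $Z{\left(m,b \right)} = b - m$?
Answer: $\frac{9599}{129} \approx 74.411$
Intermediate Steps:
$P{\left(l,F \right)} = - 13 F + l \left(1 - F\right)$ ($P{\left(l,F \right)} = \left(1 - F\right) l - 13 F = l \left(1 - F\right) - 13 F = - 13 F + l \left(1 - F\right)$)
$\frac{95990}{\left(-30\right) P{\left(-7,6 \right)}} = \frac{95990}{\left(-30\right) \left(-7 - 78 - 6 \left(-7\right)\right)} = \frac{95990}{\left(-30\right) \left(-7 - 78 + 42\right)} = \frac{95990}{\left(-30\right) \left(-43\right)} = \frac{95990}{1290} = 95990 \cdot \frac{1}{1290} = \frac{9599}{129}$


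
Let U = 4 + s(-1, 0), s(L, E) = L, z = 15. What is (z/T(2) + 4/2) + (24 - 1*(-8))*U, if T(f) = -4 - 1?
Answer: 95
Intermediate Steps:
T(f) = -5
U = 3 (U = 4 - 1 = 3)
(z/T(2) + 4/2) + (24 - 1*(-8))*U = (15/(-5) + 4/2) + (24 - 1*(-8))*3 = (15*(-1/5) + 4*(1/2)) + (24 + 8)*3 = (-3 + 2) + 32*3 = -1 + 96 = 95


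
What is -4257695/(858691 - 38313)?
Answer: -327515/63106 ≈ -5.1899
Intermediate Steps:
-4257695/(858691 - 38313) = -4257695/820378 = -4257695*1/820378 = -327515/63106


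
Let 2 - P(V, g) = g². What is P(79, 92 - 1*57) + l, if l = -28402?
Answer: -29625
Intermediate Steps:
P(V, g) = 2 - g²
P(79, 92 - 1*57) + l = (2 - (92 - 1*57)²) - 28402 = (2 - (92 - 57)²) - 28402 = (2 - 1*35²) - 28402 = (2 - 1*1225) - 28402 = (2 - 1225) - 28402 = -1223 - 28402 = -29625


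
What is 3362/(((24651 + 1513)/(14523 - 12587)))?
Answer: 1627208/6541 ≈ 248.77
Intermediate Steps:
3362/(((24651 + 1513)/(14523 - 12587))) = 3362/((26164/1936)) = 3362/((26164*(1/1936))) = 3362/(6541/484) = 3362*(484/6541) = 1627208/6541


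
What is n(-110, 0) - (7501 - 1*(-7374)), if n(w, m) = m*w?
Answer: -14875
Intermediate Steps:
n(-110, 0) - (7501 - 1*(-7374)) = 0*(-110) - (7501 - 1*(-7374)) = 0 - (7501 + 7374) = 0 - 1*14875 = 0 - 14875 = -14875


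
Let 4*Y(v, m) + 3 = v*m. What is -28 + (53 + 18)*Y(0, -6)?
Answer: -325/4 ≈ -81.250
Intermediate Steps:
Y(v, m) = -3/4 + m*v/4 (Y(v, m) = -3/4 + (v*m)/4 = -3/4 + (m*v)/4 = -3/4 + m*v/4)
-28 + (53 + 18)*Y(0, -6) = -28 + (53 + 18)*(-3/4 + (1/4)*(-6)*0) = -28 + 71*(-3/4 + 0) = -28 + 71*(-3/4) = -28 - 213/4 = -325/4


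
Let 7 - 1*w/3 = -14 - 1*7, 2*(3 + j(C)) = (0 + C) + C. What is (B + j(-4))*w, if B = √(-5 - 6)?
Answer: -588 + 84*I*√11 ≈ -588.0 + 278.6*I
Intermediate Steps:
j(C) = -3 + C (j(C) = -3 + ((0 + C) + C)/2 = -3 + (C + C)/2 = -3 + (2*C)/2 = -3 + C)
w = 84 (w = 21 - 3*(-14 - 1*7) = 21 - 3*(-14 - 7) = 21 - 3*(-21) = 21 + 63 = 84)
B = I*√11 (B = √(-11) = I*√11 ≈ 3.3166*I)
(B + j(-4))*w = (I*√11 + (-3 - 4))*84 = (I*√11 - 7)*84 = (-7 + I*√11)*84 = -588 + 84*I*√11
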